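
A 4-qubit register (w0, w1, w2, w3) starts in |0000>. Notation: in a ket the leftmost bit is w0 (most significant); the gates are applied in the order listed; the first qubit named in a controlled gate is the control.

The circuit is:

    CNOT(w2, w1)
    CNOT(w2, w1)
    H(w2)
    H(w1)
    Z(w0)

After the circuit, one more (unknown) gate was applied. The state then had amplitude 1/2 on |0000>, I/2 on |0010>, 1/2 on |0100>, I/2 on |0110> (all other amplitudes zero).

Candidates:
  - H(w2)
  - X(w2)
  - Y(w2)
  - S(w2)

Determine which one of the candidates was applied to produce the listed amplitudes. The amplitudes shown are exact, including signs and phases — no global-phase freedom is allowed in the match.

The unique candidate consistent with the amplitudes is S(w2). Key observation: steps 1-2 multiply out to the identity, so the circuit reduces to the remaining gates.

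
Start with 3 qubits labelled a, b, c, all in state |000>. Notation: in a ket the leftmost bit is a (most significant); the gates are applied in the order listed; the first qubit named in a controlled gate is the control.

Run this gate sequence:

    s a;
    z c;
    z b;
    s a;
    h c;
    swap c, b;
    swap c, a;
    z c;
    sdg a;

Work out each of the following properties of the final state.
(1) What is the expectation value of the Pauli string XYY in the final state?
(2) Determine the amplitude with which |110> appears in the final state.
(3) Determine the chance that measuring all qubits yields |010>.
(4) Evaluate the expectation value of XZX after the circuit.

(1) In the final state, XYY has expectation 0.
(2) |110> carries amplitude 0 in the final state.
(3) Outcome |010> occurs with probability 1/2.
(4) The expectation value of XZX is 0.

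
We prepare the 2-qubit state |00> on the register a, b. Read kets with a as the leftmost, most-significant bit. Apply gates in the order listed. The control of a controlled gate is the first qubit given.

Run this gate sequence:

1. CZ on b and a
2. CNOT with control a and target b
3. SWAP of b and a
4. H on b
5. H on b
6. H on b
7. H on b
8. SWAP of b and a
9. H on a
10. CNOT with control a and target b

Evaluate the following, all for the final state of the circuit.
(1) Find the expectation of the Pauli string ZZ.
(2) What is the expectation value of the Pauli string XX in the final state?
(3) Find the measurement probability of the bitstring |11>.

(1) The observable ZZ averages to 1. Key observation: steps 3-8 multiply out to the identity, so the circuit reduces to the remaining gates.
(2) In the final state, XX has expectation 1.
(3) A full measurement returns |11> with probability 1/2.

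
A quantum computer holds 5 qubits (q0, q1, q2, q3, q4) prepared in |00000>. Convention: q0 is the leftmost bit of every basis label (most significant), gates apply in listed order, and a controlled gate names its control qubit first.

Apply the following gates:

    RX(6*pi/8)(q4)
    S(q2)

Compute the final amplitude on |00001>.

|00001> carries amplitude -I*sqrt(sqrt(2) + 2)/2 in the final state.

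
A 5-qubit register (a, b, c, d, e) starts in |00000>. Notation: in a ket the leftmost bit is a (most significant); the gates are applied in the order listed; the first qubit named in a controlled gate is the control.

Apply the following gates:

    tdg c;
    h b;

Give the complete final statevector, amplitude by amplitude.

After the circuit, the state carries amplitude sqrt(2)/2 on |00000>, sqrt(2)/2 on |01000>, and 0 on every other basis state.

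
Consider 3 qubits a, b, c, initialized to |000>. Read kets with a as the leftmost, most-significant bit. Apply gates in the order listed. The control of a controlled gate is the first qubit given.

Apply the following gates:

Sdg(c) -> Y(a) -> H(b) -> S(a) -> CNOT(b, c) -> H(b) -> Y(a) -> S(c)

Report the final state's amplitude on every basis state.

After the circuit, the state carries amplitude I/2 on |000>, -1/2 on |001>, I/2 on |010>, 1/2 on |011>, 0 on |100>, 0 on |101>, 0 on |110>, 0 on |111>.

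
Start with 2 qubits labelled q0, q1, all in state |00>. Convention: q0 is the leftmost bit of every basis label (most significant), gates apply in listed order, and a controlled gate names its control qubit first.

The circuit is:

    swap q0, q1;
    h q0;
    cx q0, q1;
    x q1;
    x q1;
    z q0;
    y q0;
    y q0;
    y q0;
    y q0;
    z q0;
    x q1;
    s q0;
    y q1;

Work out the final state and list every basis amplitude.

The final amplitudes are -sqrt(2)*I/2 on |00>, 0 on |01>, 0 on |10>, -sqrt(2)/2 on |11>.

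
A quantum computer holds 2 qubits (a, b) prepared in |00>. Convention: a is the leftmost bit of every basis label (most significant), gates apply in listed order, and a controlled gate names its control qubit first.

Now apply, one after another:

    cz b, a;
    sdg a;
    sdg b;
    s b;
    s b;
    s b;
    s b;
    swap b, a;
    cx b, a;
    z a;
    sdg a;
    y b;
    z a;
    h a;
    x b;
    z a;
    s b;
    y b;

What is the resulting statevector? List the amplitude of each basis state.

The final amplitudes are 0 on |00>, -sqrt(2)/2 on |01>, 0 on |10>, sqrt(2)/2 on |11>. Key observation: the block from step 4 through step 7 cancels to the identity and can be dropped.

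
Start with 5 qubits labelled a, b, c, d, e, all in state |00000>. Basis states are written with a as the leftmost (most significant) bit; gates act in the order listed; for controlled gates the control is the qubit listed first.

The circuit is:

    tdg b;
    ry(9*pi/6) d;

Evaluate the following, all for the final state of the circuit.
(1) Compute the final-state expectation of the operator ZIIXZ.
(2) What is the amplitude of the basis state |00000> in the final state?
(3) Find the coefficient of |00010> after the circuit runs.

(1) The expectation value of ZIIXZ is -1.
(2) The final state's coefficient on |00000> equals -sqrt(2)/2.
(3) The final state's coefficient on |00010> equals sqrt(2)/2.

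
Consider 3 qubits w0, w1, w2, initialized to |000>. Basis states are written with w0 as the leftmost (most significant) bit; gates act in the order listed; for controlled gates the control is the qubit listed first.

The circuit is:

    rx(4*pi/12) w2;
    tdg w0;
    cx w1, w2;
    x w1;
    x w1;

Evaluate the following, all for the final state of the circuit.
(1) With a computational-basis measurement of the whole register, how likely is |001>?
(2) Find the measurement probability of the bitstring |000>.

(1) The probability of measuring |001> is 1/4.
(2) A full measurement returns |000> with probability 3/4.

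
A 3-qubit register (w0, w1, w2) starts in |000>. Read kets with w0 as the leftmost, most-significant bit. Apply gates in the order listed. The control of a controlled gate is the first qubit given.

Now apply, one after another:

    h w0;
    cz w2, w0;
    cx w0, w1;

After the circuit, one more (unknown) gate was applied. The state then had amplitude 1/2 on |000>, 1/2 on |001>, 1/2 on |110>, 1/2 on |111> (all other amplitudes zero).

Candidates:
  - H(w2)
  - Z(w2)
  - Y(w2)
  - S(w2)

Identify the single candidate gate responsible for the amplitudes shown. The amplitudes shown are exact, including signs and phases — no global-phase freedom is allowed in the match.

It was H(w2) that produced the state shown.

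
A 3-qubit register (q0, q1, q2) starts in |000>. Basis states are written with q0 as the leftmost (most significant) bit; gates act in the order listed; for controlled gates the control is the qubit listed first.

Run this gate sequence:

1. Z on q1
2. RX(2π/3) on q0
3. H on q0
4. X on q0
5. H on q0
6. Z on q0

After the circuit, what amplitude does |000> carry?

The amplitude on |000> is 1/2. Key observation: the block from step 3 through step 6 cancels to the identity and can be dropped.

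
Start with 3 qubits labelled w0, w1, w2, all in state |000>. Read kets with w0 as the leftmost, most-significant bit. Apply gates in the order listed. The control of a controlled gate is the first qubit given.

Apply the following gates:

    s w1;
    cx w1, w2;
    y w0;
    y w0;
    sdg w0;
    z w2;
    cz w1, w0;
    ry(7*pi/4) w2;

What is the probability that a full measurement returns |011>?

A full measurement returns |011> with probability 0.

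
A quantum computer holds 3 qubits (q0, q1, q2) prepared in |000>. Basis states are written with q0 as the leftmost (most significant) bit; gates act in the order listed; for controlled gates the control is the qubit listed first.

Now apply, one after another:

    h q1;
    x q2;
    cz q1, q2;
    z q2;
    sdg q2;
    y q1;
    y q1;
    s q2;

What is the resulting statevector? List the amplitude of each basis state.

The resulting statevector has amplitude -sqrt(2)/2 on |001>, sqrt(2)/2 on |011>, and 0 on every other basis state. Key observation: gates 5-8 undo each other exactly, leaving only the rest of the circuit to track.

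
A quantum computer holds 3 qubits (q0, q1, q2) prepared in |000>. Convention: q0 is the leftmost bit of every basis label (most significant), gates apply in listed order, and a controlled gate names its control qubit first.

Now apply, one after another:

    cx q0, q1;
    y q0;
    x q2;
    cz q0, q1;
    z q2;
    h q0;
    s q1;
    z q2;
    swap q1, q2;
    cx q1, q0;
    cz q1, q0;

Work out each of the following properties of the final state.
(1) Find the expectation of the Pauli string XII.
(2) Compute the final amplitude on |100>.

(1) In the final state, XII has expectation 1.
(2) The amplitude on |100> is 0.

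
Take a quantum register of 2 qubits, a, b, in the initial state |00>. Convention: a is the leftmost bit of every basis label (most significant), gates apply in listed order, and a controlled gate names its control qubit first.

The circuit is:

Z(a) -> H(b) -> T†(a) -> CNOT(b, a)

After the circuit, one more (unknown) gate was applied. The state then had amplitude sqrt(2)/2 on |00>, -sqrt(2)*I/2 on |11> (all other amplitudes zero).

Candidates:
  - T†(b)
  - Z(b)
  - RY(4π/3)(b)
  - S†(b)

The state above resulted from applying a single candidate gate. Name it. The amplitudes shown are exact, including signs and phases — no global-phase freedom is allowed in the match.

It was S†(b) that produced the state shown.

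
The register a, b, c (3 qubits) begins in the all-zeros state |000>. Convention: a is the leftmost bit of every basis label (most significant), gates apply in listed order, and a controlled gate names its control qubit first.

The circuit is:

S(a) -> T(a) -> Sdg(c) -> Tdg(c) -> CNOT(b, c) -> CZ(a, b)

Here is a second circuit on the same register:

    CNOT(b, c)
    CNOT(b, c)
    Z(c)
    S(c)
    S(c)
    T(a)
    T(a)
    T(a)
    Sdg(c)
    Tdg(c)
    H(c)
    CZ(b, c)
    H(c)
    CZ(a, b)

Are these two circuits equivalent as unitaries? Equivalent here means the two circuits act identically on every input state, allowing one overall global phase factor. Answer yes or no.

Yes, they are equivalent — the unitaries differ by at most a global phase.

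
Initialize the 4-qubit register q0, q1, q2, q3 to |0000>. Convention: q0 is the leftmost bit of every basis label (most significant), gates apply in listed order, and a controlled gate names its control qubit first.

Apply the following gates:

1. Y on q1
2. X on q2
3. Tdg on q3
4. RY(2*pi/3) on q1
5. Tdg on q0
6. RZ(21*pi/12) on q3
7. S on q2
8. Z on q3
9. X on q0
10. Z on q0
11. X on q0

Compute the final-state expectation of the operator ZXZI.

The observable ZXZI averages to sqrt(3)/2.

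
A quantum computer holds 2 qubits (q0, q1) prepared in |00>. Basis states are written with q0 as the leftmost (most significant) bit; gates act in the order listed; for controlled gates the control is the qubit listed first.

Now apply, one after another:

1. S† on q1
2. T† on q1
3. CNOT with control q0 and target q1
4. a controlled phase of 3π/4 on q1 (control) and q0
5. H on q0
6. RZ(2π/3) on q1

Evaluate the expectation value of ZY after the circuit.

The expectation value of ZY is 0.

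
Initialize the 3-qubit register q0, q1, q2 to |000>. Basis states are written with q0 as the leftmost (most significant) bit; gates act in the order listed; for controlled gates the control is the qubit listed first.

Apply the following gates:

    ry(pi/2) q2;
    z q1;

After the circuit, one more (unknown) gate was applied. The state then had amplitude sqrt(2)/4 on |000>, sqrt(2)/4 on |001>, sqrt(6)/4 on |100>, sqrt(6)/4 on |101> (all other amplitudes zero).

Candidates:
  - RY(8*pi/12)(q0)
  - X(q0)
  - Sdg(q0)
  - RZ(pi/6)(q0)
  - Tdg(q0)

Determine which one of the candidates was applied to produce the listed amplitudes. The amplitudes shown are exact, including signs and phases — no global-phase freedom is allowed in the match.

The applied gate was RY(8*pi/12)(q0).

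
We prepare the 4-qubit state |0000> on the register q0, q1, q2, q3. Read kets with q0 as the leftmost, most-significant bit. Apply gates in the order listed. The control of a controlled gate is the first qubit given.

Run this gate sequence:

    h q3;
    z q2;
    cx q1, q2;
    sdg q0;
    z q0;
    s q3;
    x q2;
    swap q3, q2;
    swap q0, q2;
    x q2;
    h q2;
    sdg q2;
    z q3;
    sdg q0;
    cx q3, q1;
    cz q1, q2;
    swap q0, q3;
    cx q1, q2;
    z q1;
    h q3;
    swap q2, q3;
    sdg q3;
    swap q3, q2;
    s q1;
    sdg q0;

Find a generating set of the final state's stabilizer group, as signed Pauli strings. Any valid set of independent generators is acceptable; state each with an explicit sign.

One valid set of independent stabilizer generators is +IIXI, -ZIII, -IZII, +IIIZ (any independent generating set of the same group is equally correct).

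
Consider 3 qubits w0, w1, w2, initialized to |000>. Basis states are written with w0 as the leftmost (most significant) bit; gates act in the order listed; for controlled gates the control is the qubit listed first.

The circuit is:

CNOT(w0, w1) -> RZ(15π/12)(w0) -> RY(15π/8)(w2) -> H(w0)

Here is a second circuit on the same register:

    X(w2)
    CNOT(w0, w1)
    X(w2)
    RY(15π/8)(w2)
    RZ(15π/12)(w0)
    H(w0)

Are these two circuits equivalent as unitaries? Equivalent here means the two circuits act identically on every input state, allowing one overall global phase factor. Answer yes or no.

Yes — the two circuits implement the same unitary up to a global phase.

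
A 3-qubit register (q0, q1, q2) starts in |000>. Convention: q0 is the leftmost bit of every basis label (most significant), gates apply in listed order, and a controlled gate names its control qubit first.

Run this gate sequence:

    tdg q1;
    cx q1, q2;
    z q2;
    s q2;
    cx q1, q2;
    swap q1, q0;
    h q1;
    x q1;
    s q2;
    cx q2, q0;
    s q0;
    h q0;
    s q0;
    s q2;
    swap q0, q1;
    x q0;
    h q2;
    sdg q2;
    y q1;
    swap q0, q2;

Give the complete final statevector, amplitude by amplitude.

The resulting statevector has amplitude sqrt(2)/4 on |000>, sqrt(2)/4 on |001>, sqrt(2)*I/4 on |010>, sqrt(2)*I/4 on |011>, -sqrt(2)*I/4 on |100>, -sqrt(2)*I/4 on |101>, sqrt(2)/4 on |110>, sqrt(2)/4 on |111>.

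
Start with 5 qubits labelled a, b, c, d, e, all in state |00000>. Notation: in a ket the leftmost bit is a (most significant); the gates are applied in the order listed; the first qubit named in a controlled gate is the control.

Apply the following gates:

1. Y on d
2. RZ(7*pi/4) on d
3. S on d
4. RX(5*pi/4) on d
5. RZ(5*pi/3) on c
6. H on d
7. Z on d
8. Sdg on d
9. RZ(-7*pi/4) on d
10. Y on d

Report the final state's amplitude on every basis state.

The final amplitudes are sqrt(2)*(-sqrt(sqrt(2) + 2)*exp(2*I*pi/3) + sqrt(2 - sqrt(2))*exp(I*pi/6))/4 on |00000>, -sqrt(2)*sqrt(2 - sqrt(2))*exp(5*I*pi/12)/4 - sqrt(2)*sqrt(sqrt(2) + 2)*exp(11*I*pi/12)/4 on |00010>, and 0 on every other basis state.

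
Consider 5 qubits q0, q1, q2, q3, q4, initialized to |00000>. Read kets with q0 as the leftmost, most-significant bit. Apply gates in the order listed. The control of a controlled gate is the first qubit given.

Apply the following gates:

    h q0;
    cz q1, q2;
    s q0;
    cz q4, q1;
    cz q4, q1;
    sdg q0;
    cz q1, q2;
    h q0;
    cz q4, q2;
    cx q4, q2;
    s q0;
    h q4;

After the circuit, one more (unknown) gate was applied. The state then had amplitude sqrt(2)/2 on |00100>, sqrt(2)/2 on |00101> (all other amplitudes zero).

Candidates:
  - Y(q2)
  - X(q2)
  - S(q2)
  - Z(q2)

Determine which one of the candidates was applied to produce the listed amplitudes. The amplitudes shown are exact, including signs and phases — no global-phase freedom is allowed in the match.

The unique candidate consistent with the amplitudes is X(q2).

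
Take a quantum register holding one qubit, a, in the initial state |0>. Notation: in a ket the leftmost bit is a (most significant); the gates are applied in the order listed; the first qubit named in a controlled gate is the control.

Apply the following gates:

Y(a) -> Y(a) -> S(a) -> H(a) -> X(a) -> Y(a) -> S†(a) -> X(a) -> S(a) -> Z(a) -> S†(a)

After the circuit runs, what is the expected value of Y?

In the final state, Y has expectation 1.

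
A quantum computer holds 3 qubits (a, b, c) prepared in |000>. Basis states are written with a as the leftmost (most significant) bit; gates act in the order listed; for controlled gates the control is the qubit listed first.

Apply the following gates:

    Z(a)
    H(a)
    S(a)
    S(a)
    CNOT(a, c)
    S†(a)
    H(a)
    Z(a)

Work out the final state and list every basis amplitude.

The resulting statevector has amplitude 1/2 on |000>, I/2 on |001>, 0 on |010>, 0 on |011>, -1/2 on |100>, I/2 on |101>, 0 on |110>, 0 on |111>.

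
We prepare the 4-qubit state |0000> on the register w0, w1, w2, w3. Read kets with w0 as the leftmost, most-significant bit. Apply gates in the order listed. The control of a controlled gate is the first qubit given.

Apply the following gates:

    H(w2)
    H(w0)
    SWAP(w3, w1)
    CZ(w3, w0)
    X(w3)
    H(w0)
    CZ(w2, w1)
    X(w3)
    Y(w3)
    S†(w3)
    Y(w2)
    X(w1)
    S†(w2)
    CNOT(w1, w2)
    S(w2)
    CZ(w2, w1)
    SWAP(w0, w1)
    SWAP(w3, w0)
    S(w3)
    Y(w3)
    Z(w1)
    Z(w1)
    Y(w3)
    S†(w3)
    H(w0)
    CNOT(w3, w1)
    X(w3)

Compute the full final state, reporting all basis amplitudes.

After the circuit, the state carries amplitude 1/2 on |0100>, -1/2 on |0110>, -1/2 on |1100>, 1/2 on |1110>, and 0 on every other basis state. Key observation: the block from step 19 through step 24 cancels to the identity and can be dropped.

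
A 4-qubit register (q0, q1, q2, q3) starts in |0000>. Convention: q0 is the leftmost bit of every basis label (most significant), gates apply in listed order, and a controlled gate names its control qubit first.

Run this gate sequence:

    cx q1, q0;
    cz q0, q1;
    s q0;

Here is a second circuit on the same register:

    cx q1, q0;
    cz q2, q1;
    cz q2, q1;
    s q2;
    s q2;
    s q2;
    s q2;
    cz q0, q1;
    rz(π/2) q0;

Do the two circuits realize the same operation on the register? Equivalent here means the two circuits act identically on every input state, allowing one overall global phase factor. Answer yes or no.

Yes — the two circuits implement the same unitary up to a global phase.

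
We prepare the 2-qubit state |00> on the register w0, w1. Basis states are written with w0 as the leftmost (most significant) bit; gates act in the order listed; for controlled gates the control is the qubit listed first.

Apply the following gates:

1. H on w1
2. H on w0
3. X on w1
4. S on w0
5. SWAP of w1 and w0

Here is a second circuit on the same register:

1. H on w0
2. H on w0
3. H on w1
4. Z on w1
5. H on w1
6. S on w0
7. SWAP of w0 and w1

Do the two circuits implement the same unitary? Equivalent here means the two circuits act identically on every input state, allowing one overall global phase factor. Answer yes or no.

No — the two circuits implement different unitaries, even allowing a global phase.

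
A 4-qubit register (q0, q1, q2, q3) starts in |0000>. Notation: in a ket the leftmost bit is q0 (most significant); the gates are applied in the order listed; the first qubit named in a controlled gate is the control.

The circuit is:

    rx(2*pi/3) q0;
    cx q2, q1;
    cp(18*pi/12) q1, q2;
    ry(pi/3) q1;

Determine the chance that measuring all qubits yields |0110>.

The probability of measuring |0110> is 0.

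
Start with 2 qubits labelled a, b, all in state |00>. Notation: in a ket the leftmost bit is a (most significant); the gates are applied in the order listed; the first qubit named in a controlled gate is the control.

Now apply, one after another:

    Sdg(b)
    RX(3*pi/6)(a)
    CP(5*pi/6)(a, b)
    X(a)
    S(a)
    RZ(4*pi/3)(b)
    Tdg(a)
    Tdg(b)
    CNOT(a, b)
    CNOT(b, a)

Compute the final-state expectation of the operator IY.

In the final state, IY has expectation sqrt(2)/2.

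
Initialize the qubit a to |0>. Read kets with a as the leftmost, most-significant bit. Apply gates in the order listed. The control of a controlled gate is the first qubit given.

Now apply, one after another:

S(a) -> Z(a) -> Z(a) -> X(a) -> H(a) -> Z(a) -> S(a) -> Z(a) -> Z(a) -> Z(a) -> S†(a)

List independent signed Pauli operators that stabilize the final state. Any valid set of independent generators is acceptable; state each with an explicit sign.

One valid set of independent stabilizer generators is -X (any independent generating set of the same group is equally correct).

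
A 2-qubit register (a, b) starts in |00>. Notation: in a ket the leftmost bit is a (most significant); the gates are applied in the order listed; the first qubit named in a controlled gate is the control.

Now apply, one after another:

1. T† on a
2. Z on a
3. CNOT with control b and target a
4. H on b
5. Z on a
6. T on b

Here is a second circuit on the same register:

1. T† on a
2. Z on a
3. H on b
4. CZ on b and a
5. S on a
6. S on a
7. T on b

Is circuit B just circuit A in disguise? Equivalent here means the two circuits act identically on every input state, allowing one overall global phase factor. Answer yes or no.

No — the two circuits implement different unitaries, even allowing a global phase.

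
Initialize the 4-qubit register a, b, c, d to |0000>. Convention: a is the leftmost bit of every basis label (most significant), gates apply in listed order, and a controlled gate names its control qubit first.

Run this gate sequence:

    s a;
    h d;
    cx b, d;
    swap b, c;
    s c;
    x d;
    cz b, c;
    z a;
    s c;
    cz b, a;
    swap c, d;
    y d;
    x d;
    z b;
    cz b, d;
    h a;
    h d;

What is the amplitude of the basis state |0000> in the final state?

|0000> carries amplitude sqrt(2)*I/4 in the final state.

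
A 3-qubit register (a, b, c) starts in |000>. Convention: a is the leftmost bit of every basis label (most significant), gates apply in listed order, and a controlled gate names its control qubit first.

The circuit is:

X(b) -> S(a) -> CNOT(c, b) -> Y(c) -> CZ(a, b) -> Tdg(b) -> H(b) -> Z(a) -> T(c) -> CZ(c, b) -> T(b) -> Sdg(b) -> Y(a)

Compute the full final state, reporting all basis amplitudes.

After the circuit, the state carries amplitude -sqrt(2)/2 on |101>, sqrt(2)*exp(3*I*pi/4)/2 on |111>, and 0 on every other basis state.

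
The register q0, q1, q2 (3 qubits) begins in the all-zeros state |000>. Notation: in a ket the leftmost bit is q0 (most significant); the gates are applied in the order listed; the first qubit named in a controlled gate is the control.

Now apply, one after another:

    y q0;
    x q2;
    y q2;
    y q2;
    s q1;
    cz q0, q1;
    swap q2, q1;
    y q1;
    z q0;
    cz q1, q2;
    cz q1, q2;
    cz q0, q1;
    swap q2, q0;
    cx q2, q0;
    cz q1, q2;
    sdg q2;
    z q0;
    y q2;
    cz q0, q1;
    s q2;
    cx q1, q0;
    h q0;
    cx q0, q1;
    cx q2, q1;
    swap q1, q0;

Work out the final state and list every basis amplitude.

The resulting statevector has amplitude -sqrt(2)/2 on |000>, sqrt(2)/2 on |110>, and 0 on every other basis state. Key observation: gates 10-11 undo each other exactly, leaving only the rest of the circuit to track.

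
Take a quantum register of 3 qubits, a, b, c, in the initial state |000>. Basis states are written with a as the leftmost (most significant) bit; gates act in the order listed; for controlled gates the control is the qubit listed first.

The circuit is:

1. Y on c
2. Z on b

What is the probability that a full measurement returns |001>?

The probability of measuring |001> is 1.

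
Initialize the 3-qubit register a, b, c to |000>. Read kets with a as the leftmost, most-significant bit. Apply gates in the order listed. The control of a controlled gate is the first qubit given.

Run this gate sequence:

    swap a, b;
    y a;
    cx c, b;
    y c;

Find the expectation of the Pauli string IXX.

The observable IXX averages to 0.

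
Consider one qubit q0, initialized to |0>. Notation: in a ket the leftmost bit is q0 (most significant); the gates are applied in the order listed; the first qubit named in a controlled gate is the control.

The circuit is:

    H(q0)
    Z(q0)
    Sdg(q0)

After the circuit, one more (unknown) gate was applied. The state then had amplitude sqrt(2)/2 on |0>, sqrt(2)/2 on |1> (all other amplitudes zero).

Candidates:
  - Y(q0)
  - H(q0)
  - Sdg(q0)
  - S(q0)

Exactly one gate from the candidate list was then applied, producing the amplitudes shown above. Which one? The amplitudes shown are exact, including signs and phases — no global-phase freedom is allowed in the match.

The applied gate was Sdg(q0).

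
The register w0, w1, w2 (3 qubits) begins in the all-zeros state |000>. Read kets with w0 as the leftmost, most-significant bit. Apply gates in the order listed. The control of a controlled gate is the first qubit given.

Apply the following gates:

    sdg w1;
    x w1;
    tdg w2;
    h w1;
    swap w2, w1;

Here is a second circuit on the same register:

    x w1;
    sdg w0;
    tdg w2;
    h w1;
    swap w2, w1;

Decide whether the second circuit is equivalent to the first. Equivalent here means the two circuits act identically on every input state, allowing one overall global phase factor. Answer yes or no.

No: there is an input state on which the two circuits produce genuinely different outputs (not merely differing by a phase).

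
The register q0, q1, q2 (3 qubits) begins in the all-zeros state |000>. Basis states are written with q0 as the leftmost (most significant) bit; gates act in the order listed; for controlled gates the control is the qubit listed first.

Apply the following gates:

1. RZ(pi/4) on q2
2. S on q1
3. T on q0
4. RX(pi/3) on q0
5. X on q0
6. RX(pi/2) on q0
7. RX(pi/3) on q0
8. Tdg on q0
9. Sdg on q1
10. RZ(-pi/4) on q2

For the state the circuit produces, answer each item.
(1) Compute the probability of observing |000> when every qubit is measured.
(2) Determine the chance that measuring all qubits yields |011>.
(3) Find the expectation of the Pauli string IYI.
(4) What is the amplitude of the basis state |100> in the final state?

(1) The probability of measuring |000> is sqrt(3)/4 + 1/2.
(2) A full measurement returns |011> with probability 0.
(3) The expectation value of IYI is 0.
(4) The final state's coefficient on |100> equals (-sqrt(2) + sqrt(6))*exp(3*I*pi/4)/4.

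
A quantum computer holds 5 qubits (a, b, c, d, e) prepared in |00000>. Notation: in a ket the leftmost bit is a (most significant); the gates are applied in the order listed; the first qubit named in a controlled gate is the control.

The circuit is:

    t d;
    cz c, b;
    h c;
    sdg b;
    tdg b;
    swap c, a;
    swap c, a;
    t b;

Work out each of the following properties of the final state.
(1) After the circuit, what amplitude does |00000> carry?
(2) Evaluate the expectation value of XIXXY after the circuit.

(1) The final state's coefficient on |00000> equals sqrt(2)/2. Key observation: gates 5-8 undo each other exactly, leaving only the rest of the circuit to track.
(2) The observable XIXXY averages to 0.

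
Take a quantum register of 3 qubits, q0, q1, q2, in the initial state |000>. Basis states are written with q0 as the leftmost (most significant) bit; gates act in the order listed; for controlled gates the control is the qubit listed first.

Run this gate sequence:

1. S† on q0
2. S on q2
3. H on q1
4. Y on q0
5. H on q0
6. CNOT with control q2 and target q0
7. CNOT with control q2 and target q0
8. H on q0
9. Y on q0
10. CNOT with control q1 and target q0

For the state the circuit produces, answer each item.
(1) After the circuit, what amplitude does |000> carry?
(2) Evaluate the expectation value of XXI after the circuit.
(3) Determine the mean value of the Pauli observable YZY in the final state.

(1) The amplitude on |000> is sqrt(2)/2.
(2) In the final state, XXI has expectation 1.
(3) The observable YZY averages to 0.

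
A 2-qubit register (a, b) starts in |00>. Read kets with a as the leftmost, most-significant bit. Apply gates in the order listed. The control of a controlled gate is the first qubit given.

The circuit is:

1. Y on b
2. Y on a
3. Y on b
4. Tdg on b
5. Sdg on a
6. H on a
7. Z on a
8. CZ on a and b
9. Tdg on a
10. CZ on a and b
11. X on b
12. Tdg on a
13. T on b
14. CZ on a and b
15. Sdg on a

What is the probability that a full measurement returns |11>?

Outcome |11> occurs with probability 1/2.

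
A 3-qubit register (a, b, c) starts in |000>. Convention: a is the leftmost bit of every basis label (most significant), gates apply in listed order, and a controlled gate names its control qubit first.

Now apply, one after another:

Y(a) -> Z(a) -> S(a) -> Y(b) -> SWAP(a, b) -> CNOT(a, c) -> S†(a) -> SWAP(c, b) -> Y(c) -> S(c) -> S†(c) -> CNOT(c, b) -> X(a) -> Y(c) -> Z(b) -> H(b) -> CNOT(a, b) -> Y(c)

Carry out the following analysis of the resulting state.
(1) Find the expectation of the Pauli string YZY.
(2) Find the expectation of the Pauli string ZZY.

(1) In the final state, YZY has expectation 0.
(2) In the final state, ZZY has expectation 0.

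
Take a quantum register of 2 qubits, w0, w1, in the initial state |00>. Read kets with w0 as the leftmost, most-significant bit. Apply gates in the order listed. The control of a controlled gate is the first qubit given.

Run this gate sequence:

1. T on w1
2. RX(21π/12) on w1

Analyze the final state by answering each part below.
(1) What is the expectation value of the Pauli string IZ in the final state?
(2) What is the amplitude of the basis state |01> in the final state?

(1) The expectation value of IZ is sqrt(2)/2.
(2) |01> carries amplitude -I*sqrt(2 - sqrt(2))/2 in the final state.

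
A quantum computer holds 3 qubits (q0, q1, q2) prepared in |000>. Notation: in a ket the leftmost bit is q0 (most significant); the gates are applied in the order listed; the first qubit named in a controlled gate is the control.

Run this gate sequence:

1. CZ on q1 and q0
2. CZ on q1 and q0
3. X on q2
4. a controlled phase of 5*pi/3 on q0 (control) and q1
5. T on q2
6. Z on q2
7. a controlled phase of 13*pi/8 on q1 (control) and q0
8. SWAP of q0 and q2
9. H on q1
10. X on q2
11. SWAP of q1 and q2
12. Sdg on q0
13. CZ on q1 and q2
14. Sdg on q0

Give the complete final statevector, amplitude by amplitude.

The resulting statevector has amplitude sqrt(2)*exp(I*pi/4)/2 on |110>, -sqrt(2)*exp(I*pi/4)/2 on |111>, and 0 on every other basis state.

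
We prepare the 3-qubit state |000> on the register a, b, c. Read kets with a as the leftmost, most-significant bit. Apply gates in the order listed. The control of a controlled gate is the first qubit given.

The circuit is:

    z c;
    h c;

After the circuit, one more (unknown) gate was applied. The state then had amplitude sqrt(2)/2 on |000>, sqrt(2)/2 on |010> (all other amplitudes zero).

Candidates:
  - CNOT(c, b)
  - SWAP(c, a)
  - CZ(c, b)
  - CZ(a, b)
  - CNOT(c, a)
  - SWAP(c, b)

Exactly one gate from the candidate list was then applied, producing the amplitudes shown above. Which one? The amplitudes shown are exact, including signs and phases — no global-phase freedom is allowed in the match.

It was SWAP(c, b) that produced the state shown.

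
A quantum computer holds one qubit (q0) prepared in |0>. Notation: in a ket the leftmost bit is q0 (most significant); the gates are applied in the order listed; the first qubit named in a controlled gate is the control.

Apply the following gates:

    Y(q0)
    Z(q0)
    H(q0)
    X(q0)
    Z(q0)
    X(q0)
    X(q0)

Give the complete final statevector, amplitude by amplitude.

The resulting statevector has amplitude sqrt(2)*I/2 on |0>, sqrt(2)*I/2 on |1>. Key observation: gates 6-7 undo each other exactly, leaving only the rest of the circuit to track.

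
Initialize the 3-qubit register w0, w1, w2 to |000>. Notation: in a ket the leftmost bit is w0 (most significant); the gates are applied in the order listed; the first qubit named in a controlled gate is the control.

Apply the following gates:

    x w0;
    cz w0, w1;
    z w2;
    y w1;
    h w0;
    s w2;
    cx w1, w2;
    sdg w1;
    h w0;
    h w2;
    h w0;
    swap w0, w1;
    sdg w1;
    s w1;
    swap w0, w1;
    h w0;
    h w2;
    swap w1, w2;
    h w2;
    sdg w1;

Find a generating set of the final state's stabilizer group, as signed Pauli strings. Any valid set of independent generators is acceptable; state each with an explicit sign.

The stabilizer group can be generated by -IIX, -ZII, -IZI, among other valid generating sets. Key observation: steps 10-17 multiply out to the identity, so the circuit reduces to the remaining gates.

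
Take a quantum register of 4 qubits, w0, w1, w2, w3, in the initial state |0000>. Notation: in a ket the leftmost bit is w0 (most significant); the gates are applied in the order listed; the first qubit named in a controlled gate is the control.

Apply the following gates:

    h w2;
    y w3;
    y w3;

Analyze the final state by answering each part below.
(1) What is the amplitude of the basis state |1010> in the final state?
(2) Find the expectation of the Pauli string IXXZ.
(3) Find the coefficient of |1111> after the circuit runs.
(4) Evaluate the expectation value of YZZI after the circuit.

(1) |1010> carries amplitude 0 in the final state.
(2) In the final state, IXXZ has expectation 0.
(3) The final state's coefficient on |1111> equals 0.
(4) The observable YZZI averages to 0.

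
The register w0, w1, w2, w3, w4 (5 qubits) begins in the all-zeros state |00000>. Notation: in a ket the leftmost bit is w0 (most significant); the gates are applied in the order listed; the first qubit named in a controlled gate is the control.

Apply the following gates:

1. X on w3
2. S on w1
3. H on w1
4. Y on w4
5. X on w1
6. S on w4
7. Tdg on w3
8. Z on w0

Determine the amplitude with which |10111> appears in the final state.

|10111> carries amplitude 0 in the final state.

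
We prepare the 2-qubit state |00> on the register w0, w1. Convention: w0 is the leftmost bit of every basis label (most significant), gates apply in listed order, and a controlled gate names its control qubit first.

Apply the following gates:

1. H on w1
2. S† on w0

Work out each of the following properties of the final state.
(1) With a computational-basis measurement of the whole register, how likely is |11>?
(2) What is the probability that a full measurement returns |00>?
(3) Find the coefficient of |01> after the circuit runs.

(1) A full measurement returns |11> with probability 0.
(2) Outcome |00> occurs with probability 1/2.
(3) |01> carries amplitude sqrt(2)/2 in the final state.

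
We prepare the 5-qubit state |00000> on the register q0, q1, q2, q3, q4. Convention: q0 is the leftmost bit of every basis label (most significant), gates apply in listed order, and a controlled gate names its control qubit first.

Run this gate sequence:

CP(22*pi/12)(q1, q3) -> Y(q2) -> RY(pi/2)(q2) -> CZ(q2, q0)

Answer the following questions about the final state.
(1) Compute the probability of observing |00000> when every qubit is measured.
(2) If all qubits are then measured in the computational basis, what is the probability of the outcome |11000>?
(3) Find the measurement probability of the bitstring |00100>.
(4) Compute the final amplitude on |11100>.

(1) The probability of measuring |00000> is 1/2.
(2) A full measurement returns |11000> with probability 0.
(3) A full measurement returns |00100> with probability 1/2.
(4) The amplitude on |11100> is 0.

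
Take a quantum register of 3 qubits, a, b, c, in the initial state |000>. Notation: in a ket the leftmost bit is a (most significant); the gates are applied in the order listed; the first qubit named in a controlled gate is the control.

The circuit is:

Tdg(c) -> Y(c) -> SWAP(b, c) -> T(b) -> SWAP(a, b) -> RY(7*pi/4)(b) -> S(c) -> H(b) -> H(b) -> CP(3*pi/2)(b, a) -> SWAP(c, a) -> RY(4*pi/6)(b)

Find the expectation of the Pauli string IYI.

The expectation value of IYI is sqrt(2)/2. Key observation: the block from step 8 through step 9 cancels to the identity and can be dropped.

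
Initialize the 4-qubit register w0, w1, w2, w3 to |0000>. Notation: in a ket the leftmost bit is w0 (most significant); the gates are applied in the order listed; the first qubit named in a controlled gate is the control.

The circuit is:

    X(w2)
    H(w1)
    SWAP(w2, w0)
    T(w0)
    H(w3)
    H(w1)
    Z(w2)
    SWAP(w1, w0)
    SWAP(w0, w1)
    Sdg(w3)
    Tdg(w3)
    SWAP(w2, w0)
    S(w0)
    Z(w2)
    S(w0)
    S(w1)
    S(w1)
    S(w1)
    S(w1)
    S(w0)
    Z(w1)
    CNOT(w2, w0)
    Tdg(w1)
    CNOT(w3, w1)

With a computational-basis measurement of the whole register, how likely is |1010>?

The probability of measuring |1010> is 1/2.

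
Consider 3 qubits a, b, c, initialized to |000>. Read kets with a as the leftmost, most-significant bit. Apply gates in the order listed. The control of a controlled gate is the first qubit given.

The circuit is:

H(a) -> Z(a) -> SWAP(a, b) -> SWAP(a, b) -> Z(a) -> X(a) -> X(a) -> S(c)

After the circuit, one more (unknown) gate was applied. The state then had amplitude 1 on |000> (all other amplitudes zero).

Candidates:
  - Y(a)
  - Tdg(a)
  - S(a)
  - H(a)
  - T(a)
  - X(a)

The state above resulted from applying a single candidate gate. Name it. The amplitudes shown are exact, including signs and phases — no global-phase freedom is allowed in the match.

The applied gate was H(a). Key observation: the block from step 2 through step 5 cancels to the identity and can be dropped.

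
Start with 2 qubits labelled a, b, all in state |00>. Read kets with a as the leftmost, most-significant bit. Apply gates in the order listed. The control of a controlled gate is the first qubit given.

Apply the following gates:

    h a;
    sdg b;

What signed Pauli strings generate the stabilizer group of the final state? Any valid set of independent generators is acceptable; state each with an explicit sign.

The stabilizer group can be generated by +XI, +IZ, among other valid generating sets.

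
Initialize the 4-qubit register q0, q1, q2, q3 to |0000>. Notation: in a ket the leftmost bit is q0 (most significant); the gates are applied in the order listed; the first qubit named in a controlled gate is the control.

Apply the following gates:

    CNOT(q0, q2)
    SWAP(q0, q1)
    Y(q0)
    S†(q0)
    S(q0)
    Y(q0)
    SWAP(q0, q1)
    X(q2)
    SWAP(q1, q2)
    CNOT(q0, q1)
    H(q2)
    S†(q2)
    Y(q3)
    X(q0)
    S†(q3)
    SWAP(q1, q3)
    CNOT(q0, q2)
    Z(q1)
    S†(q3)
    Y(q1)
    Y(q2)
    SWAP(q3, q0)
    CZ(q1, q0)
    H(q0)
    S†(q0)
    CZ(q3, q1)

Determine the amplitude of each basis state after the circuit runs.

After the circuit, the state carries amplitude -I/2 on |0001>, 1/2 on |0011>, 1/2 on |1001>, I/2 on |1011>, and 0 on every other basis state. Key observation: the block from step 2 through step 7 cancels to the identity and can be dropped.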